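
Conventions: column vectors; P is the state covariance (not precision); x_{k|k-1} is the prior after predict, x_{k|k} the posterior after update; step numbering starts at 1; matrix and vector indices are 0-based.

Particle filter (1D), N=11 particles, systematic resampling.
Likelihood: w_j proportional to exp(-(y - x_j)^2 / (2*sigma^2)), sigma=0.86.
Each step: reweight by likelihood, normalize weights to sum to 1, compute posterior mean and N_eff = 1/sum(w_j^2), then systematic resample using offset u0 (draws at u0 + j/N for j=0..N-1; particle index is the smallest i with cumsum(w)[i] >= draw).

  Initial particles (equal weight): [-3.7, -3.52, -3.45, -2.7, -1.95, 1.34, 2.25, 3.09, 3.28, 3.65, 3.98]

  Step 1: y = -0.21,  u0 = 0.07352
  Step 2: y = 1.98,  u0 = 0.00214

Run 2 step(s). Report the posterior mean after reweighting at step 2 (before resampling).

post_mean = 1.4974

step 1: w=[0.0007, 0.0017, 0.0023, 0.0419, 0.3580, 0.5463, 0.0464, 0.0018, 0.0007, 0.0001, 0.0000]  mean=0.0168  Neff=2.3224  idx=[4, 4, 4, 4, 5, 5, 5, 5, 5, 5, 6]
step 2: w=[0.0000, 0.0000, 0.0000, 0.0000, 0.1378, 0.1378, 0.1378, 0.1378, 0.1378, 0.1378, 0.1731]  mean=1.4974  Neff=6.9486  idx=[4, 4, 5, 5, 6, 7, 7, 8, 9, 9, 10]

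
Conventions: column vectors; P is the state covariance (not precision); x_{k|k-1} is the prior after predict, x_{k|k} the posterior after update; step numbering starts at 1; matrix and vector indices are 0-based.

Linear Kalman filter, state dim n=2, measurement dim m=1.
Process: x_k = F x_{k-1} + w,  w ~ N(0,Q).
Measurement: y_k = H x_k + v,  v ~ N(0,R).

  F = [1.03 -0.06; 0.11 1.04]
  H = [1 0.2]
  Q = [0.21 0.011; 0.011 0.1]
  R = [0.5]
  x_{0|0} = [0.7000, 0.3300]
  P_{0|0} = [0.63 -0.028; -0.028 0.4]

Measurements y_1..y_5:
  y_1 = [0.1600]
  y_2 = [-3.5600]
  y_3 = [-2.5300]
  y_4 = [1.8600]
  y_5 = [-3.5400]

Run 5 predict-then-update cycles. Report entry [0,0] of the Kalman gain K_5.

K[0,0] = 0.4924

step 1: x^-=[0.7012, 0.4202]  P^-=[0.8833 0.0276; 0.0276 0.5339]  S=[1.4157]  K=[0.6278; 0.0949]  nu=[-0.6252]  x^+=[0.3087, 0.3608]  P^+=[0.3253 -0.0568; -0.0568 0.5211]
step 2: x^-=[0.2963, 0.4092]  P^-=[0.5640 -0.0451; -0.0451 0.6546]  S=[1.0721]  K=[0.5176; 0.0801]  nu=[-3.9381]  x^+=[-1.7422, 0.0940]  P^+=[0.2767 -0.0895; -0.0895 0.6477]
step 3: x^-=[-1.8001, -0.0939]  P^-=[0.5170 -0.0934; -0.0934 0.7834]  S=[1.0110]  K=[0.4929; 0.0626]  nu=[-0.7111]  x^+=[-2.1506, -0.1384]  P^+=[0.2714 -0.1246; -0.1246 0.7795]
step 4: x^-=[-2.2068, -0.3805]  P^-=[0.5161 -0.1395; -0.1395 0.9178]  S=[0.9970]  K=[0.4897; 0.0442]  nu=[4.1429]  x^+=[-0.1782, -0.1975]  P^+=[0.2770 -0.1611; -0.1611 0.9159]
step 5: x^-=[-0.1717, -0.2250]  P^-=[0.5271 -0.1863; -0.1863 1.0571]  S=[0.9949]  K=[0.4924; 0.0253]  nu=[-3.3233]  x^+=[-1.8080, -0.3091]  P^+=[0.2859 -0.1986; -0.1986 1.0565]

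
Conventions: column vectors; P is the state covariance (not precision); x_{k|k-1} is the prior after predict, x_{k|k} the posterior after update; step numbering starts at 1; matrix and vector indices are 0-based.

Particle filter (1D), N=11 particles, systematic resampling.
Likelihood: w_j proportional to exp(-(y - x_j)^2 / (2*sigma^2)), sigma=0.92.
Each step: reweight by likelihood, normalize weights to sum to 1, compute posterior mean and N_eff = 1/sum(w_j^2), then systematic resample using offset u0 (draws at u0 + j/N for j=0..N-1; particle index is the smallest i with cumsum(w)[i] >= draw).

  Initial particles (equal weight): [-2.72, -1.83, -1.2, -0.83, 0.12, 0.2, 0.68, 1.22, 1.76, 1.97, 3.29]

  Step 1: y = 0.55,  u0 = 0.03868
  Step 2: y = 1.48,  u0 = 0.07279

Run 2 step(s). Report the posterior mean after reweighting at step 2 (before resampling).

post_mean = 0.9827

step 1: w=[0.0004, 0.0073, 0.0338, 0.0670, 0.1850, 0.1919, 0.2043, 0.1583, 0.0869, 0.0627, 0.0024]  mean=0.5666  Neff=6.4503  idx=[2, 4, 4, 5, 5, 6, 6, 6, 7, 8, 9]
step 2: w=[0.0023, 0.0534, 0.0534, 0.0605, 0.0605, 0.1090, 0.1090, 0.1090, 0.1529, 0.1519, 0.1381]  mean=0.9827  Neff=8.7551  idx=[2, 3, 5, 6, 6, 7, 8, 8, 9, 10, 10]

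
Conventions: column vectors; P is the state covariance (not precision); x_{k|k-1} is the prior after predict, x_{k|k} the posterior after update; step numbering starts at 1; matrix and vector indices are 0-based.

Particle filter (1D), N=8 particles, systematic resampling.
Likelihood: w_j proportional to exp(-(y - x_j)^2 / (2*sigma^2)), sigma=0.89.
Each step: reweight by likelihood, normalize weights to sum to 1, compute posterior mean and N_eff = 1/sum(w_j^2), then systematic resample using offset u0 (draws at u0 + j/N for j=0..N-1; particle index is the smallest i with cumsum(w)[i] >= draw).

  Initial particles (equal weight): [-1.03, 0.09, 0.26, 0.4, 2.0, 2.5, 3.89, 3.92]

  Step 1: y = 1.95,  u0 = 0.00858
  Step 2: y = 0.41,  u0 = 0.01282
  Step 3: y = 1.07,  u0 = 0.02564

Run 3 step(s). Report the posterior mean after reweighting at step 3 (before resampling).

step 1: w=[0.0015, 0.0450, 0.0658, 0.0876, 0.3987, 0.3299, 0.0371, 0.0345]  mean=1.9562  Neff=3.5168  idx=[1, 3, 4, 4, 4, 5, 5, 5]
step 2: w=[0.3426, 0.3655, 0.0741, 0.0741, 0.0741, 0.0232, 0.0232, 0.0232]  mean=0.7956  Neff=3.7167  idx=[0, 0, 0, 1, 1, 1, 2, 4]
step 3: w=[0.1079, 0.1079, 0.1079, 0.1490, 0.1490, 0.1490, 0.1146, 0.1146]  mean=0.6664  Neff=7.8232  idx=[0, 1, 2, 3, 4, 5, 6, 7]

post_mean = 0.6664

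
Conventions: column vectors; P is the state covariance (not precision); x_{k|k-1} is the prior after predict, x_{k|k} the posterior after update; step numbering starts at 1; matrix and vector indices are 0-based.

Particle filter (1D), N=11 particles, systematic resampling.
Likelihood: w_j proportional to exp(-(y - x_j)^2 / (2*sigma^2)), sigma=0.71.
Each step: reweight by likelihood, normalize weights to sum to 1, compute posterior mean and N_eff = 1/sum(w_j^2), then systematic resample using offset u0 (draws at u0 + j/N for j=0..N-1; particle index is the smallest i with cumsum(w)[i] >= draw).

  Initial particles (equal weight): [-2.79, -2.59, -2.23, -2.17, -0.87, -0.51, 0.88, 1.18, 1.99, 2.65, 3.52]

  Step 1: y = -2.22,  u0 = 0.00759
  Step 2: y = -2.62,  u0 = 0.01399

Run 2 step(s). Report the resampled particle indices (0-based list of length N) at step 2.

step 1: w=[0.1900, 0.2289, 0.2622, 0.2615, 0.0430, 0.0144, 0.0000, 0.0000, 0.0000, 0.0000, 0.0000]  mean=-2.3197  Neff=4.3924  idx=[0, 0, 0, 1, 1, 2, 2, 2, 3, 3, 3]
step 2: w=[0.0977, 0.0977, 0.0977, 0.1004, 0.1004, 0.0865, 0.0865, 0.0865, 0.0822, 0.0822, 0.0822]  mean=-2.4516  Neff=10.9273  idx=[0, 1, 2, 2, 3, 4, 5, 6, 7, 8, 10]

resampled_idx = [0, 1, 2, 2, 3, 4, 5, 6, 7, 8, 10]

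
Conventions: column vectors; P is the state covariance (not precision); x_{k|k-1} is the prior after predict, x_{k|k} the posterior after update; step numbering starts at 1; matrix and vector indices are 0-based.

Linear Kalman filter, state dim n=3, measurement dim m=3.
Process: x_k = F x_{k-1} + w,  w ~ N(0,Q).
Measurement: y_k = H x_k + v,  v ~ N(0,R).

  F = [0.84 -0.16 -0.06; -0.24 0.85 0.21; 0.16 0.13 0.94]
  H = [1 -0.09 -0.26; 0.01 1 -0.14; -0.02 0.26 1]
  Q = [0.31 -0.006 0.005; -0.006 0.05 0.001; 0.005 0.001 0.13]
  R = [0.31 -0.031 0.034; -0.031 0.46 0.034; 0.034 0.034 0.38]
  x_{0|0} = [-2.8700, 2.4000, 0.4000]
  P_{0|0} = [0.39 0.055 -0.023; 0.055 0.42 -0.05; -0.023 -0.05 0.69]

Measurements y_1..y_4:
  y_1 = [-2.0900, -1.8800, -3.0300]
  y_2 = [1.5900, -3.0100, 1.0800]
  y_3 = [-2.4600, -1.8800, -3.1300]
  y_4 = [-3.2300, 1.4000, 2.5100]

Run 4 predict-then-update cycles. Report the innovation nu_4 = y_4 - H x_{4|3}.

innov = [-2.6296, 1.8192, 4.4054]

step 1: x^-=[-2.8188, 2.8128, 0.2288]  P^-=[0.5850 -0.1092 0.0043; -0.1092 0.3684 0.1375; 0.0043 0.1375 0.7399]  S=[0.9718 -0.1751 -0.2246; -0.1751 0.8022 0.1605; -0.2246 0.1605 1.2175]  K=[0.6295 -0.0098 0.0880; -0.0837 0.3902 0.1265; -0.0776 -0.1019 0.6361]  nu=[1.0414, -4.6326, -4.0465]  x^+=[-2.4741, 0.4059, -1.9541]  P^+=[0.2134 -0.0144 0.0625; -0.0144 0.1879 0.0094; 0.0625 0.0094 0.2344]
step 2: x^-=[-2.0259, 0.5285, -2.1799]  P^-=[0.4640 -0.0772 0.0626; -0.0772 0.2113 0.0541; 0.0626 0.0541 0.3663]  S=[0.7843 -0.1315 -0.0412; -0.1315 0.6616 0.0918; -0.0412 0.0918 0.7872]  K=[0.5806 -0.0179 0.0748; -0.0891 0.2746 0.1037; -0.0337 -0.0692 0.4879]  nu=[3.0967, -3.8234, 3.0820]  x^+=[0.0711, -0.4778, -0.5159]  P^+=[0.1961 -0.0178 0.0561; -0.0178 0.1343 0.0105; 0.0561 0.0105 0.1803]
step 3: x^-=[0.1671, -0.5315, -0.5357]  P^-=[0.4518 -0.0696 0.0590; -0.0696 0.1716 0.0399; 0.0590 0.0399 0.3153]  S=[0.7682 -0.1183 -0.0262; -0.1183 0.6251 0.0748; -0.0262 0.0748 0.7262]  K=[0.5760 -0.0163 0.0664; -0.0846 0.2376 0.0908; -0.0292 -0.0655 0.4525]  nu=[-2.8142, -1.4251, -2.4528]  x^+=[-1.5935, -0.8548, -1.4701]  P^+=[0.1934 -0.0177 0.0527; -0.0177 0.1164 0.0091; 0.0527 0.0091 0.1674]
step 4: x^-=[-1.1136, -0.6528, -1.7479]  P^-=[0.4497 -0.0669 0.0573; -0.0669 0.1578 0.0350; 0.0573 0.0350 0.3022]  S=[0.7653 -0.1134 -0.0227; -0.1134 0.6125 0.0683; -0.0227 0.0683 0.7097]  K=[0.5756 -0.0155 0.0635; -0.0822 0.2238 0.0849; -0.0285 -0.0656 0.4425]  nu=[-2.6296, 1.8192, 4.4054]  x^+=[-2.3758, 0.3446, 0.1569]  P^+=[0.1929 -0.0175 0.0516; -0.0175 0.1097 0.0082; 0.0516 0.0082 0.1638]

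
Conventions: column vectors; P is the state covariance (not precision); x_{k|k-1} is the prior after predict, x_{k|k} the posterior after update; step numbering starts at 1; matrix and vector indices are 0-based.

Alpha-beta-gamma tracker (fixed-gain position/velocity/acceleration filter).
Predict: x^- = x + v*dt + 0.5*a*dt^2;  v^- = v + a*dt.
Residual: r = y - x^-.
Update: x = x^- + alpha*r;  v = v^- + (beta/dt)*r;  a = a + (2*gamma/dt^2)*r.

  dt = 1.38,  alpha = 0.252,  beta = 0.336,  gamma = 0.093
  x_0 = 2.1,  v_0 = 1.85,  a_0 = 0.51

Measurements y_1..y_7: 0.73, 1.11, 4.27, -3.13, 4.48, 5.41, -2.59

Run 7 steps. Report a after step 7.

step 1: x_pred=5.1386  r=-4.4086  x^+=4.0276  v^+=1.4804  a^+=0.0794
step 2: x_pred=6.1462  r=-5.0362  x^+=4.8771  v^+=0.3638  a^+=-0.4125
step 3: x_pred=4.9864  r=-0.7164  x^+=4.8058  v^+=-0.3798  a^+=-0.4824
step 4: x_pred=3.8223  r=-6.9523  x^+=2.0703  v^+=-2.7383  a^+=-1.1615
step 5: x_pred=-2.8145  r=7.2945  x^+=-0.9763  v^+=-2.5651  a^+=-0.4490
step 6: x_pred=-4.9436  r=10.3536  x^+=-2.3345  v^+=-0.6638  a^+=0.5622
step 7: x_pred=-2.7152  r=0.1252  x^+=-2.6837  v^+=0.1425  a^+=0.5744

a_post = 0.5744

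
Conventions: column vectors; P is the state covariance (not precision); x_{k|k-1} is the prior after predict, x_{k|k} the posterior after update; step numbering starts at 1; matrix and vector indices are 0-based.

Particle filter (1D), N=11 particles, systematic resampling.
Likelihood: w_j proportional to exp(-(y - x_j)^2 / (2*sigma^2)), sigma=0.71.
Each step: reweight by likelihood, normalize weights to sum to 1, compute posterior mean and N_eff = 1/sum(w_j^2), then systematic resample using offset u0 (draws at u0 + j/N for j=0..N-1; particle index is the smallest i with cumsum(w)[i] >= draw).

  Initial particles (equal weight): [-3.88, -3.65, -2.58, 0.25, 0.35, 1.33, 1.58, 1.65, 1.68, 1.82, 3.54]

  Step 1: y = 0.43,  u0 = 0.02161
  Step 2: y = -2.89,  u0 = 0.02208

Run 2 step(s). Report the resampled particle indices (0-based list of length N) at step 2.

resampled_idx = [0, 0, 1, 1, 2, 2, 3, 3, 4, 5, 6]

step 1: w=[0.0000, 0.0000, 0.0000, 0.2964, 0.3041, 0.1371, 0.0824, 0.0699, 0.0650, 0.0450, 0.0000]  mean=0.7996  Neff=4.6071  idx=[3, 3, 3, 3, 4, 4, 4, 5, 6, 7, 8]
step 2: w=[0.1788, 0.1788, 0.1788, 0.1788, 0.0949, 0.0949, 0.0949, 0.0001, 0.0000, 0.0000, 0.0000]  mean=0.2786  Neff=6.4566  idx=[0, 0, 1, 1, 2, 2, 3, 3, 4, 5, 6]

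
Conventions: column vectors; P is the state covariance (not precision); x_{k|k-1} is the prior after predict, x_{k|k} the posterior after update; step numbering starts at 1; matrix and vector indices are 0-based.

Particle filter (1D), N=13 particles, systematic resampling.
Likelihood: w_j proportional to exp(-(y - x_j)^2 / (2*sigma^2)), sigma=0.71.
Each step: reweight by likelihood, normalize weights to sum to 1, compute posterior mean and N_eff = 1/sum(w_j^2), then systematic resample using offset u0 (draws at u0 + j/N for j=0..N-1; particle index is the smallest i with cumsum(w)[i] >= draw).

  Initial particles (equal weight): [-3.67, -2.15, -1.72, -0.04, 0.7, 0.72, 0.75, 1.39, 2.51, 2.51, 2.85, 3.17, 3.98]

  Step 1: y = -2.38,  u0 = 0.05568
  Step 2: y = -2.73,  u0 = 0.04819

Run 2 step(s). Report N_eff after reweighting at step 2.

N_eff = 11.8705

step 1: w=[0.1070, 0.5287, 0.3617, 0.0024, 0.0000, 0.0000, 0.0000, 0.0000, 0.0000, 0.0000, 0.0000, 0.0000, 0.0000]  mean=-2.1515  Neff=2.3704  idx=[0, 1, 1, 1, 1, 1, 1, 1, 2, 2, 2, 2, 2]
step 2: w=[0.0574, 0.0988, 0.0988, 0.0988, 0.0988, 0.0988, 0.0988, 0.0988, 0.0502, 0.0502, 0.0502, 0.0502, 0.0502]  mean=-2.1295  Neff=11.8705  idx=[0, 1, 2, 3, 4, 4, 5, 6, 7, 7, 9, 10, 12]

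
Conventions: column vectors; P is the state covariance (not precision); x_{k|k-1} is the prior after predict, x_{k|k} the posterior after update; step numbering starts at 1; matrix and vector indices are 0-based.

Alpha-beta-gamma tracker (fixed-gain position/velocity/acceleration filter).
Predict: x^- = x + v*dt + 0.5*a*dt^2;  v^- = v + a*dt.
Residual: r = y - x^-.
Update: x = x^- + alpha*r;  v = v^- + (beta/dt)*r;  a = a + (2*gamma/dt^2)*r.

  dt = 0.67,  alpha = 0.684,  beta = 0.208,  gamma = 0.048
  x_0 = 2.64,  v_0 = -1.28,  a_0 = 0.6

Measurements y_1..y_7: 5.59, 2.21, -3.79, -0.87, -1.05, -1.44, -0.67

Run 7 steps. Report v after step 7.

step 1: x_pred=1.9171  r=3.6729  x^+=4.4294  v^+=0.2623  a^+=1.3855
step 2: x_pred=4.9160  r=-2.7060  x^+=3.0651  v^+=0.3504  a^+=0.8068
step 3: x_pred=3.4810  r=-7.2710  x^+=-1.4924  v^+=-1.3663  a^+=-0.7482
step 4: x_pred=-2.5757  r=1.7057  x^+=-1.4090  v^+=-1.3380  a^+=-0.3834
step 5: x_pred=-2.3915  r=1.3415  x^+=-1.4739  v^+=-1.1784  a^+=-0.0965
step 6: x_pred=-2.2851  r=0.8451  x^+=-1.7071  v^+=-0.9807  a^+=0.0842
step 7: x_pred=-2.3452  r=1.6752  x^+=-1.1994  v^+=-0.4042  a^+=0.4425

v_post = -0.4042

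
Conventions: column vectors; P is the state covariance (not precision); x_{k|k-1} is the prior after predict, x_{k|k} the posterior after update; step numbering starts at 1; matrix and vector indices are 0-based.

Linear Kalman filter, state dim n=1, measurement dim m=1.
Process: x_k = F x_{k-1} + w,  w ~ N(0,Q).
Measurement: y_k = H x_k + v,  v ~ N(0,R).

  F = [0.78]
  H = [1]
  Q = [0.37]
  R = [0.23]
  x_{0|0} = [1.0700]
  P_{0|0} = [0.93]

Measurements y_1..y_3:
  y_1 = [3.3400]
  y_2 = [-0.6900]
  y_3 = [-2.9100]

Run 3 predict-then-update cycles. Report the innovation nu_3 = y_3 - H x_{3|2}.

step 1: x^-=[0.8346]  P^-=[0.9358]  S=[1.1658]  K=[0.8027]  nu=[2.5054]  x^+=[2.8457]  P^+=[0.1846]
step 2: x^-=[2.2197]  P^-=[0.4823]  S=[0.7123]  K=[0.6771]  nu=[-2.9097]  x^+=[0.2495]  P^+=[0.1557]
step 3: x^-=[0.1946]  P^-=[0.4647]  S=[0.6947]  K=[0.6689]  nu=[-3.1046]  x^+=[-1.8822]  P^+=[0.1539]

innov = [-3.1046]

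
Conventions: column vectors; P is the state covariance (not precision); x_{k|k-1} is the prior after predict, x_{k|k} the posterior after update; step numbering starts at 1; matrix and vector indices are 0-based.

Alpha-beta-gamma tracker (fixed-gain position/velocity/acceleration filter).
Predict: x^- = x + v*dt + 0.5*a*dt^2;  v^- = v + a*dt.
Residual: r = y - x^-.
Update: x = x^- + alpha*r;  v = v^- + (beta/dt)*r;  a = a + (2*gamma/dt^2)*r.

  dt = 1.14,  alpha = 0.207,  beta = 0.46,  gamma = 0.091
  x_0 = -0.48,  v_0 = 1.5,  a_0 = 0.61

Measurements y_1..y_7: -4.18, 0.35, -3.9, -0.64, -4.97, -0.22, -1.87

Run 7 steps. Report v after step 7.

v_post = 2.5568

step 1: x_pred=1.6264  r=-5.8064  x^+=0.4245  v^+=-0.1475  a^+=-0.2031
step 2: x_pred=0.1243  r=0.2257  x^+=0.1710  v^+=-0.2880  a^+=-0.1715
step 3: x_pred=-0.2688  r=-3.6312  x^+=-1.0205  v^+=-1.9488  a^+=-0.6801
step 4: x_pred=-3.6840  r=3.0440  x^+=-3.0539  v^+=-1.4958  a^+=-0.2538
step 5: x_pred=-4.9240  r=-0.0460  x^+=-4.9335  v^+=-1.8036  a^+=-0.2602
step 6: x_pred=-7.1587  r=6.9387  x^+=-5.7224  v^+=0.6996  a^+=0.7115
step 7: x_pred=-4.4626  r=2.5926  x^+=-3.9259  v^+=2.5568  a^+=1.0746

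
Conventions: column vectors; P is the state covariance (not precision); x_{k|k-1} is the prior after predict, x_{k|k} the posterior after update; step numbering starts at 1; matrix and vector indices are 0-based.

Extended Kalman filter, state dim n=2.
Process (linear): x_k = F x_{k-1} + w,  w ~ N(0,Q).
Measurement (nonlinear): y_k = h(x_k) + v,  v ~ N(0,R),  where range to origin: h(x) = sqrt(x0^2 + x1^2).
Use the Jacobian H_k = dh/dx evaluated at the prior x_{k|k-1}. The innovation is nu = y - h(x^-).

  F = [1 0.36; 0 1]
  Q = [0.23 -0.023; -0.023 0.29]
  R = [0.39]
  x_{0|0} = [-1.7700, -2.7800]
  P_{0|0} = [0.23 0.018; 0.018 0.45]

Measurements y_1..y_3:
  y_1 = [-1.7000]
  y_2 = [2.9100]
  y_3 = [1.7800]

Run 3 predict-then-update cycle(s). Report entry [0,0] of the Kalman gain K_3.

step 1: x^-=[-2.7708, -2.7800]  P^-=[0.5313 0.1570; 0.1570 0.7400]  H_jac=[-0.7059 -0.7083]  S=[1.1830]  K=[-0.4110; -0.5367]  nu=[-5.6250]  x^+=[-0.4587, 0.2392]  P^+=[0.3314 -0.1040; -0.1040 0.3992]
step 2: x^-=[-0.3726, 0.2392]  P^-=[0.5383 0.0167; 0.0167 0.6892]  H_jac=[-0.8416 0.5402]  S=[0.9571]  K=[-0.4638; 0.3743]  nu=[2.4672]  x^+=[-1.5170, 1.1626]  P^+=[0.3323 0.1829; 0.1829 0.5551]
step 3: x^-=[-1.0985, 1.1626]  P^-=[0.7660 0.3597; 0.3597 0.8451]  H_jac=[-0.6868 0.7269]  S=[0.8386]  K=[-0.3155; 0.4379]  nu=[0.1805]  x^+=[-1.1555, 1.2416]  P^+=[0.6825 0.4756; 0.4756 0.6843]

K[0,0] = -0.3155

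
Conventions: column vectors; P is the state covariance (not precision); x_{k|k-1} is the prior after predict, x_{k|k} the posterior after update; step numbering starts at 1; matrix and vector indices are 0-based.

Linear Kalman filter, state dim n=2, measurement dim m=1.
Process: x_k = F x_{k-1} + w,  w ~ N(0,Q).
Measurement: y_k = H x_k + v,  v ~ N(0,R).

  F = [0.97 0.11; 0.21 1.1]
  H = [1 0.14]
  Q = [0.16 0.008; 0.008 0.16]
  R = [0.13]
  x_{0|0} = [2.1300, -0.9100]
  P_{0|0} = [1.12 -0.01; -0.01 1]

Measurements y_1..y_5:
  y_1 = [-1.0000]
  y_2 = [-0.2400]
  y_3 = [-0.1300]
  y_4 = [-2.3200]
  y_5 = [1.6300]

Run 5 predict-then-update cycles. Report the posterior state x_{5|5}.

step 1: x^-=[1.9660, -0.5537]  P^-=[1.2238 0.3462; 0.3462 1.4148]  S=[1.4785]  K=[0.8605; 0.3682]  nu=[-2.8885]  x^+=[-0.5196, -1.6171]  P^+=[0.1290 -0.1222; -0.1222 1.2144]
step 2: x^-=[-0.6819, -1.8880]  P^-=[0.2700 0.0481; 0.0481 1.5786]  S=[0.4444]  K=[0.6227; 0.6055]  nu=[0.7062]  x^+=[-0.2422, -1.4603]  P^+=[0.0977 -0.1195; -0.1195 1.4157]
step 3: x^-=[-0.3955, -1.6572]  P^-=[0.2435 0.0689; 0.0689 1.8221]  S=[0.4286]  K=[0.5908; 0.7561]  nu=[0.4975]  x^+=[-0.1016, -1.2810]  P^+=[0.0940 -0.1225; -0.1225 1.5771]
step 4: x^-=[-0.2394, -1.4305]  P^-=[0.2413 0.0844; 0.0844 2.0159]  S=[0.4345]  K=[0.5827; 0.8439]  nu=[-1.8803]  x^+=[-1.3350, -3.0172]  P^+=[0.0938 -0.1292; -0.1292 1.7065]
step 5: x^-=[-1.6269, -3.5992]  P^-=[0.2414 0.0928; 0.0928 2.1693]  S=[0.4399]  K=[0.5783; 0.9013]  nu=[3.7607]  x^+=[0.5478, -0.2096]  P^+=[0.0943 -0.1365; -0.1365 1.8119]

x_post = [0.5478, -0.2096]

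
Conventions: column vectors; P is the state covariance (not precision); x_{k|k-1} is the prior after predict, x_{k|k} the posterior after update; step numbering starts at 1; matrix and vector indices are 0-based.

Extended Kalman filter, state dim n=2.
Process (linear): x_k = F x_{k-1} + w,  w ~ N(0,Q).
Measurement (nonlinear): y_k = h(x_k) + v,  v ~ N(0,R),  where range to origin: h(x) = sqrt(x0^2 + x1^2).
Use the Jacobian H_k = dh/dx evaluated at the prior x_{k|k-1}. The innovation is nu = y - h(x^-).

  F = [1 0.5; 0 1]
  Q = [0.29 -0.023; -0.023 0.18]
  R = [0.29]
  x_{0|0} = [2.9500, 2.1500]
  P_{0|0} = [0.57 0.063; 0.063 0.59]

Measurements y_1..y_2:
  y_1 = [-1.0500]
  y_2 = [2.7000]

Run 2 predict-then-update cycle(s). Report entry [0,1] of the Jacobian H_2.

H_jac[0,1] = -0.9988

step 1: x^-=[4.0250, 2.1500]  P^-=[1.0705 0.3350; 0.3350 0.7700]  H_jac=[0.8820 0.4712]  S=[1.5722]  K=[0.7010; 0.4187]  nu=[-5.6132]  x^+=[0.0904, -0.2002]  P^+=[0.2980 -0.1264; -0.1264 0.4944]
step 2: x^-=[-0.0098, -0.2002]  P^-=[0.5852 0.0978; 0.0978 0.6744]  H_jac=[-0.0486 -0.9988]  S=[0.9737]  K=[-0.1295; -0.6967]  nu=[2.4996]  x^+=[-0.3335, -1.9416]  P^+=[0.5688 0.0099; 0.0099 0.2018]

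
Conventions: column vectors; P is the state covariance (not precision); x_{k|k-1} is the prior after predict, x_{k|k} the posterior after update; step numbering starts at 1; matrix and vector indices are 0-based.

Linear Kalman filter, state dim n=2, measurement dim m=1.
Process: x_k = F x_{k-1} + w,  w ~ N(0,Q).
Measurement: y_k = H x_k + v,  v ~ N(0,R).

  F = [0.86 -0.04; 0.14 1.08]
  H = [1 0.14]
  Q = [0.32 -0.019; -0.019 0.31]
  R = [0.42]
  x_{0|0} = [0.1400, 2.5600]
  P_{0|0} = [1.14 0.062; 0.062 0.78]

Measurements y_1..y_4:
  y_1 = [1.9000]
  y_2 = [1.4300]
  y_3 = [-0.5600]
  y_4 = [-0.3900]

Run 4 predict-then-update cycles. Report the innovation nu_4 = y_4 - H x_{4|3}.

innov = [-0.5420]

step 1: x^-=[0.0180, 2.7844]  P^-=[1.1601 0.1418; 0.1418 1.2609]  S=[1.6445]  K=[0.7175; 0.1936]  nu=[1.4922]  x^+=[1.0887, 3.0732]  P^+=[0.3135 -0.0866; -0.0866 1.1993]
step 2: x^-=[0.8133, 3.4715]  P^-=[0.5597 -0.1130; -0.1130 1.6888]  S=[0.9812]  K=[0.5543; 0.1258]  nu=[0.1307]  x^+=[0.8858, 3.4879]  P^+=[0.2582 -0.1814; -0.1814 1.6733]
step 3: x^-=[0.6222, 3.8910]  P^-=[0.5261 -0.2277; -0.2277 2.2119]  S=[0.9257]  K=[0.5339; 0.0886]  nu=[-1.7270]  x^+=[-0.2998, 3.7381]  P^+=[0.2622 -0.2715; -0.2715 2.2046]
step 4: x^-=[-0.4074, 3.9951]  P^-=[0.5362 -0.3333; -0.3333 2.8045]  S=[0.9178]  K=[0.5333; 0.0647]  nu=[-0.5420]  x^+=[-0.6964, 3.9601]  P^+=[0.2751 -0.3649; -0.3649 2.8007]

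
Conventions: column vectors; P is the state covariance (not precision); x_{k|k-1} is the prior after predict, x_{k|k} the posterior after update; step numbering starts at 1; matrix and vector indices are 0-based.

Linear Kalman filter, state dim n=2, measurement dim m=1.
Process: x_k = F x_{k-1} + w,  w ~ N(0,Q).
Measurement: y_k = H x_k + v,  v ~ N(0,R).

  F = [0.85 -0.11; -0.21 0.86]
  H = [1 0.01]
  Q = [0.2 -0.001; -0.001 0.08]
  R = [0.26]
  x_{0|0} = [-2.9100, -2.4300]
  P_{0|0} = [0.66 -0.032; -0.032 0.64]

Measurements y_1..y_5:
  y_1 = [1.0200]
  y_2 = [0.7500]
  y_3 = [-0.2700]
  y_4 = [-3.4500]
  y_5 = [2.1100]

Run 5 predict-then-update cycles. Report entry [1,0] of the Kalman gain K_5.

K[1,0] = -0.1761

step 1: x^-=[-2.2062, -1.4787]  P^-=[0.6906 -0.2035; -0.2035 0.5940]  S=[0.9466]  K=[0.7274; -0.2087]  nu=[3.2410]  x^+=[0.1513, -2.1551]  P^+=[0.1897 -0.0598; -0.0598 0.5528]
step 2: x^-=[0.3657, -1.8851]  P^-=[0.3549 -0.1322; -0.1322 0.5188]  S=[0.6124]  K=[0.5775; -0.2075]  nu=[0.4032]  x^+=[0.5985, -1.9688]  P^+=[0.1507 -0.0589; -0.0589 0.4924]
step 3: x^-=[0.7253, -1.8189]  P^-=[0.3259 -0.1189; -0.1189 0.4721]  S=[0.5835]  K=[0.5564; -0.1956]  nu=[-0.9771]  x^+=[0.1816, -1.6277]  P^+=[0.1452 -0.0554; -0.0554 0.4498]
step 4: x^-=[0.3334, -1.4380]  P^-=[0.3207 -0.1112; -0.1112 0.4391]  S=[0.5785]  K=[0.5524; -0.1847]  nu=[-3.7691]  x^+=[-1.7487, -0.7420]  P^+=[0.1442 -0.0522; -0.0522 0.4193]
step 5: x^-=[-1.4048, -0.2709]  P^-=[0.3190 -0.1058; -0.1058 0.4154]  S=[0.5769]  K=[0.5511; -0.1761]  nu=[3.5175]  x^+=[0.5337, -0.8904]  P^+=[0.1438 -0.0498; -0.0498 0.3975]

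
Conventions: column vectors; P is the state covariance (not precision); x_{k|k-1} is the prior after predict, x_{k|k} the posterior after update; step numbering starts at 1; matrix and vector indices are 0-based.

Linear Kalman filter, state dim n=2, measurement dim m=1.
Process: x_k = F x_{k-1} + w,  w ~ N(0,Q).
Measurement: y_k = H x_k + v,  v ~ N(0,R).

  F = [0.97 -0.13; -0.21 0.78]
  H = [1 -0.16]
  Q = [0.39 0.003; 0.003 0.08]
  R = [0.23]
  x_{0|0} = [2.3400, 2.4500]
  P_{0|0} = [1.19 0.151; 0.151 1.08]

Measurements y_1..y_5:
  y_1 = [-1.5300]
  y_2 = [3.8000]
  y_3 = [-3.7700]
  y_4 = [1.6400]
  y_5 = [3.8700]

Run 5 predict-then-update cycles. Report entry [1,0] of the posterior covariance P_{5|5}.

step 1: x^-=[1.9513, 1.4196]  P^-=[1.4898 -0.2305; -0.2305 0.7401]  S=[1.8126]  K=[0.8423; -0.1925]  nu=[-3.2542]  x^+=[-0.7897, 2.0461]  P^+=[0.2039 0.0634; 0.0634 0.6729]
step 2: x^-=[-1.0320, 1.7618]  P^-=[0.5772 -0.0571; -0.0571 0.4776]  S=[0.8377]  K=[0.6999; -0.1594]  nu=[5.1139]  x^+=[2.5474, 0.9469]  P^+=[0.1668 0.0364; 0.0364 0.4563]
step 3: x^-=[2.3479, 0.2036]  P^-=[0.5455 -0.0487; -0.0487 0.3531]  S=[0.8001]  K=[0.6915; -0.1315]  nu=[-6.0853]  x^+=[-1.8601, 1.0040]  P^+=[0.1629 0.0240; 0.0240 0.3392]
step 4: x^-=[-1.9348, 1.1737]  P^-=[0.5429 -0.0457; -0.0457 0.2857]  S=[0.7949]  K=[0.6922; -0.1151]  nu=[3.7626]  x^+=[0.6698, 0.7408]  P^+=[0.1620 0.0176; 0.0176 0.2752]
step 5: x^-=[0.5534, 0.4372]  P^-=[0.5427 -0.0441; -0.0441 0.2488]  S=[0.7932]  K=[0.6931; -0.1058]  nu=[3.3865]  x^+=[2.9006, 0.0787]  P^+=[0.1617 0.0140; 0.0140 0.2399]

P_post[1,0] = 0.0140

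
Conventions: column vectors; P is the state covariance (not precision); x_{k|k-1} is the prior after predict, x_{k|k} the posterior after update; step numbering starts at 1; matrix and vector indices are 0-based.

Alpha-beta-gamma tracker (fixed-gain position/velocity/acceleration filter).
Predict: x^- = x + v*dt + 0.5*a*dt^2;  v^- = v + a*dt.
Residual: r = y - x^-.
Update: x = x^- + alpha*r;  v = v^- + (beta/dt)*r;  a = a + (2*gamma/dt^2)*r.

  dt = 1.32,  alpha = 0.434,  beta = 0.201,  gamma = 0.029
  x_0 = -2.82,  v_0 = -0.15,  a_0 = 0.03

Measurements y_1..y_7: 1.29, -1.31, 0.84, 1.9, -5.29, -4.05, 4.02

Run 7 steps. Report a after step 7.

a_post = -0.0085

step 1: x_pred=-2.9919  r=4.2819  x^+=-1.1335  v^+=0.5416  a^+=0.1725
step 2: x_pred=-0.2683  r=-1.0417  x^+=-0.7204  v^+=0.6107  a^+=0.1379
step 3: x_pred=0.2059  r=0.6341  x^+=0.4811  v^+=0.8893  a^+=0.1590
step 4: x_pred=1.7934  r=0.1066  x^+=1.8397  v^+=1.1153  a^+=0.1625
step 5: x_pred=3.4535  r=-8.7435  x^+=-0.3412  v^+=-0.0015  a^+=-0.1285
step 6: x_pred=-0.4552  r=-3.5948  x^+=-2.0153  v^+=-0.7186  a^+=-0.2482
step 7: x_pred=-3.1801  r=7.2001  x^+=-0.0553  v^+=0.0502  a^+=-0.0085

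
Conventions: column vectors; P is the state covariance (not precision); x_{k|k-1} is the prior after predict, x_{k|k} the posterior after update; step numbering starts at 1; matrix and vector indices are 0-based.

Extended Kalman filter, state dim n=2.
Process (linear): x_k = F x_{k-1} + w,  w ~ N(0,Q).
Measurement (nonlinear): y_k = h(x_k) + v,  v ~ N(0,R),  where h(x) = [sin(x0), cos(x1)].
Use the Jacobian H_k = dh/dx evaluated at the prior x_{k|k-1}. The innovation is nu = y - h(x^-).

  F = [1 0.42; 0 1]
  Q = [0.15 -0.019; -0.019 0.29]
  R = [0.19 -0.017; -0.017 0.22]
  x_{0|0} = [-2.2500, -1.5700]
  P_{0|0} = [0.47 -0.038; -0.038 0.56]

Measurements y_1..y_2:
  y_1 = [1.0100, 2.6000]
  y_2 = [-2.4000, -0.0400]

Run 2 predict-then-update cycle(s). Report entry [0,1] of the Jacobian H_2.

step 1: x^-=[-2.9094, -1.5700]  P^-=[0.6869 0.1782; 0.1782 0.8500]  H_jac=[-0.9732 0.0000; 0.0000 1.0000]  S=[0.8405 -0.1904; -0.1904 1.0700]  K=[-0.7894 0.0261; -0.0275 0.7895]  nu=[1.2401, 2.5992]  x^+=[-3.8206, 0.4480]  P^+=[0.1546 0.0192; 0.0192 0.1742]
step 2: x^-=[-3.6324, 0.4480]  P^-=[0.3514 0.0733; 0.0733 0.4642]  H_jac=[-0.8820 0.0000; 0.0000 -0.4332]  S=[0.4633 0.0110; 0.0110 0.3071]  K=[-0.6670 -0.0795; -0.1241 -0.6503]  nu=[-2.8713, -0.9413]  x^+=[-1.6424, 1.4164]  P^+=[0.1422 0.0142; 0.0142 0.3254]

H_jac[0,1] = 0.0000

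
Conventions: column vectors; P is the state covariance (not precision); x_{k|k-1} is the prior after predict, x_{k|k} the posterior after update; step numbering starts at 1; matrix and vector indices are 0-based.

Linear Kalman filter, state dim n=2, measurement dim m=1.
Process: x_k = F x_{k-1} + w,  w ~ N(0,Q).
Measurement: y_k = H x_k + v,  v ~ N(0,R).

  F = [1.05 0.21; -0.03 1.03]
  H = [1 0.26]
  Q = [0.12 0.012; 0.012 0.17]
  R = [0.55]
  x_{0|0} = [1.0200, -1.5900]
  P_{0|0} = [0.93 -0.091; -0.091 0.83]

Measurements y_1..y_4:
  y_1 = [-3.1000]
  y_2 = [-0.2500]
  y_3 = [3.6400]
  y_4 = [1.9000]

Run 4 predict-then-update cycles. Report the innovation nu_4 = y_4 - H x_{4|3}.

step 1: x^-=[0.7371, -1.6683]  P^-=[1.1418 0.0644; 0.0644 1.0570]  S=[1.7967]  K=[0.6448; 0.1888]  nu=[-3.4033]  x^+=[-1.4574, -2.3108]  P^+=[0.3948 -0.1543; -0.1543 0.9930]
step 2: x^-=[-2.0155, -2.3364]  P^-=[0.5310 0.0484; 0.0484 1.2333]  S=[1.1895]  K=[0.4570; 0.3103]  nu=[2.3730]  x^+=[-0.9312, -1.6002]  P^+=[0.2826 -0.1202; -0.1202 1.1188]
step 3: x^-=[-1.3138, -1.6202]  P^-=[0.4279 0.1158; 0.1158 1.3646]  S=[1.1303]  K=[0.4052; 0.4164]  nu=[5.3750]  x^+=[0.8640, 0.6177]  P^+=[0.2423 -0.0749; -0.0749 1.1687]
step 4: x^-=[1.0369, 0.6103]  P^-=[0.4057 0.1767; 0.1767 1.4147]  S=[1.1432]  K=[0.3950; 0.4763]  nu=[0.7044]  x^+=[1.3152, 0.9458]  P^+=[0.2273 -0.0384; -0.0384 1.1554]

innov = [0.7044]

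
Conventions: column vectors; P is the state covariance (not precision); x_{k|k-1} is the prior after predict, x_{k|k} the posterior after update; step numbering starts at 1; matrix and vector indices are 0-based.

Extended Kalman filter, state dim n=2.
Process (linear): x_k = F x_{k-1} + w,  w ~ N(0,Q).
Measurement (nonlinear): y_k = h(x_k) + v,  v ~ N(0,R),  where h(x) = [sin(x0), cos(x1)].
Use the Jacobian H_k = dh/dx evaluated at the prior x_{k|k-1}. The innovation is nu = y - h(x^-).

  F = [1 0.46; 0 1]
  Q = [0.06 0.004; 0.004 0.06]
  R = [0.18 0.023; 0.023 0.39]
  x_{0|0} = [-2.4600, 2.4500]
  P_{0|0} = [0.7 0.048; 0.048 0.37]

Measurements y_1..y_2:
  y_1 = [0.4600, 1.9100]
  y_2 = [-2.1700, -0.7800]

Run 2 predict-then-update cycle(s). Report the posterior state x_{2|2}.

x_post = [-1.6858, 1.5293]

step 1: x^-=[-1.3330, 2.4500]  P^-=[0.8825 0.2222; 0.2222 0.4300]  H_jac=[0.2356 0.0000; 0.0000 -0.6378]  S=[0.2290 -0.0104; -0.0104 0.5649]  K=[0.8972 -0.2344; 0.2068 -0.4817]  nu=[1.4319, 2.6802]  x^+=[-0.6764, 1.4551]  P^+=[0.6627 0.1110; 0.1110 0.2871]
step 2: x^-=[-0.0071, 1.4551]  P^-=[0.8856 0.2470; 0.2470 0.3471]  H_jac=[1.0000 0.0000; 0.0000 -0.9933]  S=[1.0655 -0.2224; -0.2224 0.7325]  K=[0.8127 -0.0883; 0.1426 -0.4274]  nu=[-2.1629, -0.8955]  x^+=[-1.6858, 1.5293]  P^+=[0.1443 0.0158; 0.0158 0.1645]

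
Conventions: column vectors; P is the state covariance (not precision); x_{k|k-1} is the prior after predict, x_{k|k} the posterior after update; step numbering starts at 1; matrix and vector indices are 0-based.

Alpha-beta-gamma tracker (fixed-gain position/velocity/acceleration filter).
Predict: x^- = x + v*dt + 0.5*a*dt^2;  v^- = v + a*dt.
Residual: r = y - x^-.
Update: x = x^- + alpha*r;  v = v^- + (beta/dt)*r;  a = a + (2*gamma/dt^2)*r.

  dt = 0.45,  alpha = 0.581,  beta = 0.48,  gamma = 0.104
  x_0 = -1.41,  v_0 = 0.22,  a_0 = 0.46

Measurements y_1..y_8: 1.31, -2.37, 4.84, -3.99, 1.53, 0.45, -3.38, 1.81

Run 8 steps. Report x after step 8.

step 1: x_pred=-1.2644  r=2.5744  x^+=0.2313  v^+=3.1731  a^+=3.1043
step 2: x_pred=1.9735  r=-4.3435  x^+=-0.5501  v^+=-0.0631  a^+=-1.3571
step 3: x_pred=-0.7159  r=5.5559  x^+=2.5121  v^+=5.2525  a^+=4.3496
step 4: x_pred=5.3161  r=-9.3061  x^+=-0.0907  v^+=-2.7167  a^+=-5.2092
step 5: x_pred=-1.8407  r=3.3707  x^+=0.1177  v^+=-1.4655  a^+=-1.7470
step 6: x_pred=-0.7187  r=1.1687  x^+=-0.0397  v^+=-1.0050  a^+=-0.5466
step 7: x_pred=-0.5473  r=-2.8327  x^+=-2.1931  v^+=-4.2726  a^+=-3.4563
step 8: x_pred=-4.4657  r=6.2757  x^+=-0.8195  v^+=0.8662  a^+=2.9899

x_post = -0.8195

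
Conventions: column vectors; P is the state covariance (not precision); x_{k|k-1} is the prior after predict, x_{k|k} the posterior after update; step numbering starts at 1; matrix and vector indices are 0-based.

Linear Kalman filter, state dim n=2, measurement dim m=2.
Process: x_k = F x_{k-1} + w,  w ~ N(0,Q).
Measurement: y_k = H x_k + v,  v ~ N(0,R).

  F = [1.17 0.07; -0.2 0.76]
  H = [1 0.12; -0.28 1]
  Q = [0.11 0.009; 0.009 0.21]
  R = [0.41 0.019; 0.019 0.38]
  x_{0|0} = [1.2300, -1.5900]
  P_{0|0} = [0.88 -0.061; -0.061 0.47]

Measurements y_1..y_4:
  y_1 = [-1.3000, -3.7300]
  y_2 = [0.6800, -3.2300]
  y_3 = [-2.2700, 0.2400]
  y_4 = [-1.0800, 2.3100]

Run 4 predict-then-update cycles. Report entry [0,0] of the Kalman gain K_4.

step 1: x^-=[1.3278, -1.4544]  P^-=[1.3069 -0.2253; -0.2253 0.5352]  S=[1.6706 -0.5005; -0.5005 1.1439]  K=[0.7035 -0.2091; 0.0694 0.5534]  nu=[-2.4533, -1.9038]  x^+=[-0.0000, -2.6781]  P^+=[0.2829 0.0131; 0.0131 0.2153]
step 2: x^-=[-0.1875, -2.0354]  P^-=[0.5005 -0.0343; -0.0343 0.3417]  S=[0.9072 -0.1132; -0.1132 0.7801]  K=[0.5288 -0.1468; 0.0648 0.4597]  nu=[1.1117, -1.2471]  x^+=[0.5835, -2.5366]  P^+=[0.2124 0.0137; 0.0137 0.1798]
step 3: x^-=[0.5051, -2.0445]  P^-=[0.4039 -0.0191; -0.0191 0.3182]  S=[0.8139 -0.0744; -0.0744 0.7405]  K=[0.4815 -0.1302; 0.0639 0.4433]  nu=[-2.5298, 2.4260]  x^+=[-1.0288, -1.1309]  P^+=[0.1933 0.0138; 0.0138 0.1735]
step 4: x^-=[-1.2828, -0.6537]  P^-=[0.3777 -0.0149; -0.0149 0.3138]  S=[0.7886 -0.0635; -0.0635 0.7317]  K=[0.4666 -0.1244; 0.0643 0.4401]  nu=[0.2813, 2.6045]  x^+=[-1.4756, 0.5106]  P^+=[0.1873 0.0140; 0.0140 0.1724]

K[0,0] = 0.4666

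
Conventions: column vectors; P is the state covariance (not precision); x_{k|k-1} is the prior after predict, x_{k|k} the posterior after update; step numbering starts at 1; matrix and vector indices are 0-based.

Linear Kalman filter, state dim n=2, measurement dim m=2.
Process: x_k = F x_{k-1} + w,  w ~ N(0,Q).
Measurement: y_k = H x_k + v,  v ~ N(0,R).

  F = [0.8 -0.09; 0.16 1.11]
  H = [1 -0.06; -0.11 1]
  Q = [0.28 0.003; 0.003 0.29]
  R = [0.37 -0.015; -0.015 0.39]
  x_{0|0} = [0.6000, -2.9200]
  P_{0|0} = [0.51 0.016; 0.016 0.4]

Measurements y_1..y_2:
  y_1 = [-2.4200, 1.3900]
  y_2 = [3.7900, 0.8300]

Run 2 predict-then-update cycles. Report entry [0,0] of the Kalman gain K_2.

K[0,0] = 0.5359

step 1: x^-=[0.7428, -3.1452]  P^-=[0.6073 0.0423; 0.0423 0.8016]  S=[0.9751 -0.0873; -0.0873 1.1896]  K=[0.6225 0.0251; 0.0544 0.6739]  nu=[-3.3515, 4.6169]  x^+=[-1.2275, -0.2162]  P^+=[0.2315 0.0259; 0.0259 0.2649]
step 2: x^-=[-0.9626, -0.4364]  P^-=[0.4266 0.0288; 0.0288 0.6315]  S=[0.7954 -0.0708; -0.0708 1.0203]  K=[0.5359 0.0194; 0.0437 0.6188]  nu=[4.7264, 1.1605]  x^+=[1.5927, 0.4882]  P^+=[0.1993 0.0215; 0.0215 0.2430]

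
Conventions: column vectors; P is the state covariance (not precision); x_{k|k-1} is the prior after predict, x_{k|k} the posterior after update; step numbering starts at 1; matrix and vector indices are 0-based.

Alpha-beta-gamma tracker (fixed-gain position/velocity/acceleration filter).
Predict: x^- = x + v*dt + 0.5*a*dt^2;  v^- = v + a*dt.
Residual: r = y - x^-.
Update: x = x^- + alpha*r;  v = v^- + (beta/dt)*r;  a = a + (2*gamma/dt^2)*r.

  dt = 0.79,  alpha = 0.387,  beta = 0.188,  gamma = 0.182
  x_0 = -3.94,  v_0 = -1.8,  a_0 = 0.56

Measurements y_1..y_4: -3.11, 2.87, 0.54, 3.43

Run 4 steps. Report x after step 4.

x_post = 6.4817

step 1: x_pred=-5.1873  r=2.0773  x^+=-4.3834  v^+=-0.8633  a^+=1.7715
step 2: x_pred=-4.5125  r=7.3825  x^+=-1.6555  v^+=2.2931  a^+=6.0773
step 3: x_pred=2.0525  r=-1.5125  x^+=1.4672  v^+=6.7343  a^+=5.1952
step 4: x_pred=8.4084  r=-4.9784  x^+=6.4817  v^+=9.6537  a^+=2.2916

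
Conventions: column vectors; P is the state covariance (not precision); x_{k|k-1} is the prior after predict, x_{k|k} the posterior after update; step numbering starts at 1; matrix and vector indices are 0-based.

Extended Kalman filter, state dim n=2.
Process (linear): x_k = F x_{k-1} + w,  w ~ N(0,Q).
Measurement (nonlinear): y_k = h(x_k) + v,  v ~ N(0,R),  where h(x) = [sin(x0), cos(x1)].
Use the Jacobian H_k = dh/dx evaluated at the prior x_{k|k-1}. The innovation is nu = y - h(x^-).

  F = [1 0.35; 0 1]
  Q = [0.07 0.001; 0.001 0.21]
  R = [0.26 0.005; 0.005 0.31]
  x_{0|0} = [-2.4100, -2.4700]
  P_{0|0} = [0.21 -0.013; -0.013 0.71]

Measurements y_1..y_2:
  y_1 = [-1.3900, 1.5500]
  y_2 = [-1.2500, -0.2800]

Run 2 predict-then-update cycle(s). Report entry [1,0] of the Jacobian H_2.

step 1: x^-=[-3.2745, -2.4700]  P^-=[0.3579 0.2365; 0.2365 0.9200]  H_jac=[-0.9912 0.0000; 0.0000 0.6222]  S=[0.6116 -0.1409; -0.1409 0.6662]  K=[-0.5562 0.1033; -0.1949 0.8181]  nu=[-1.5225, 2.3328]  x^+=[-2.1867, -0.2649]  P^+=[0.1454 0.0470; 0.0470 0.4060]
step 2: x^-=[-2.2794, -0.2649]  P^-=[0.2980 0.1901; 0.1901 0.6160]  H_jac=[-0.6508 0.0000; 0.0000 0.2618]  S=[0.3862 -0.0274; -0.0274 0.3522]  K=[-0.4949 0.1028; -0.2894 0.4353]  nu=[-0.4907, -1.2451]  x^+=[-2.1646, -0.6649]  P^+=[0.1969 0.1123; 0.1123 0.5100]

H_jac[1,0] = 0.0000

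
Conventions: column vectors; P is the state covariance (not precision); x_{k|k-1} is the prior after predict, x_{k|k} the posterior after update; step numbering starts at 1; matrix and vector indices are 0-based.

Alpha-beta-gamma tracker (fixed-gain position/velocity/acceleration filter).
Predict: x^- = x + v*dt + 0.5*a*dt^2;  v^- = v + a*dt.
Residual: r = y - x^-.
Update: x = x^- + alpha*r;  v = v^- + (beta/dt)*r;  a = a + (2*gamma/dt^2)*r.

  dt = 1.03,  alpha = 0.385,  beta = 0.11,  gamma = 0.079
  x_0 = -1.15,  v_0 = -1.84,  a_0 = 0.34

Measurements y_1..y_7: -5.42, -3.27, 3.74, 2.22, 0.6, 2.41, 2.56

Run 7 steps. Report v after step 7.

step 1: x_pred=-2.8648  r=-2.5552  x^+=-3.8486  v^+=-1.7627  a^+=-0.0405
step 2: x_pred=-5.6856  r=2.4156  x^+=-4.7556  v^+=-1.5465  a^+=0.3192
step 3: x_pred=-6.1791  r=9.9191  x^+=-2.3603  v^+=-0.1583  a^+=1.7965
step 4: x_pred=-1.5704  r=3.7904  x^+=-0.1111  v^+=2.0968  a^+=2.3610
step 5: x_pred=3.3010  r=-2.7010  x^+=2.2611  v^+=4.2402  a^+=1.9587
step 6: x_pred=7.6676  r=-5.2576  x^+=5.6434  v^+=5.6962  a^+=1.1757
step 7: x_pred=12.1341  r=-9.5741  x^+=8.4481  v^+=5.8847  a^+=-0.2502

v_post = 5.8847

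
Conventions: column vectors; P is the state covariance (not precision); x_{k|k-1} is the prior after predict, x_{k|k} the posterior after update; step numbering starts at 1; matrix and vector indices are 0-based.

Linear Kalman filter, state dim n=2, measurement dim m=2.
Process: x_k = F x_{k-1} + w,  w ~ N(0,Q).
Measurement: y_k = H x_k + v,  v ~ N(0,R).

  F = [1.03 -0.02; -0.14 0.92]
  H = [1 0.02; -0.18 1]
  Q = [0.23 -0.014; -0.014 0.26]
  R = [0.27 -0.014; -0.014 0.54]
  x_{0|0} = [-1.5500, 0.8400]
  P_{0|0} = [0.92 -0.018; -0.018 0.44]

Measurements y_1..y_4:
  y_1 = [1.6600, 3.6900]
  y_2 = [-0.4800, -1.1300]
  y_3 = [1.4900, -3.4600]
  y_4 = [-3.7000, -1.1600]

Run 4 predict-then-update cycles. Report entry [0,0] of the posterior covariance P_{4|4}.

P_post[0,0] = 0.1600

step 1: x^-=[-1.6133, 0.9898]  P^-=[1.2069 -0.1719; -0.1719 0.6551]  S=[1.4703 -0.3894; -0.3894 1.2961]  K=[0.8029 -0.0590; 0.0350 0.5398]  nu=[3.2535, 2.4098]  x^+=[0.8568, 2.4045]  P^+=[0.2177 -0.0039; -0.0039 0.2903]
step 2: x^-=[0.8344, 2.0922]  P^-=[0.4612 -0.0545; -0.0545 0.5110]  S=[0.7292 -0.1411; -0.1411 1.0855]  K=[0.6221 -0.0458; 0.0330 0.4840]  nu=[-1.3562, -3.0720]  x^+=[0.1314, 0.5605]  P^+=[0.1687 -0.0031; -0.0031 0.2604]
step 3: x^-=[0.1241, 0.4973]  P^-=[0.4092 -0.0460; -0.0460 0.4845]  S=[0.6775 -0.1238; -0.1238 1.0543]  K=[0.5946 -0.0437; 0.0325 0.4712]  nu=[1.3560, -3.9349]  x^+=[1.1022, -1.3128]  P^+=[0.1612 -0.0029; -0.0029 0.2535]
step 4: x^-=[1.1616, -1.3621]  P^-=[0.4012 -0.0447; -0.0447 0.4784]  S=[0.6696 -0.1212; -0.1212 1.0475]  K=[0.5900 -0.0433; 0.0323 0.4681]  nu=[-4.8343, 0.4112]  x^+=[-1.7086, -1.3257]  P^+=[0.1600 -0.0029; -0.0029 0.2518]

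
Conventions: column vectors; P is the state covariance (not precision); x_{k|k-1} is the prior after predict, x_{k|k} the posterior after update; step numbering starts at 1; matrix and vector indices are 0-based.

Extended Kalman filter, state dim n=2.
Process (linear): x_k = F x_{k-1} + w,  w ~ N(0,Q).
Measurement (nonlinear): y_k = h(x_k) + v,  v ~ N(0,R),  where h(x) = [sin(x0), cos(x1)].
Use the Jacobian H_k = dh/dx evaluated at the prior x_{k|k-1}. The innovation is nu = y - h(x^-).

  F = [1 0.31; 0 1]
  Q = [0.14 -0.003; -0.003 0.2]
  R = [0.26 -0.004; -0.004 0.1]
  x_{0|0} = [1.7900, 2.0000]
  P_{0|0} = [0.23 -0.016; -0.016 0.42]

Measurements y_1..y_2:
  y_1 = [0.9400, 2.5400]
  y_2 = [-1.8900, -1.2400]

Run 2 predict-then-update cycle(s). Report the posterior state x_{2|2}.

x_post = [2.2106, -2.4392]

step 1: x^-=[2.4100, 2.0000]  P^-=[0.4004 0.1112; 0.1112 0.6200]  H_jac=[-0.7441 0.0000; 0.0000 -0.9093]  S=[0.4817 0.0712; 0.0712 0.6126]  K=[-0.6045 -0.0947; -0.0363 -0.9160]  nu=[0.2719, 2.9561]  x^+=[1.9655, -0.7177]  P^+=[0.2107 0.0078; 0.0078 0.1006]
step 2: x^-=[1.7430, -0.7177]  P^-=[0.3652 0.0359; 0.0359 0.3006]  H_jac=[-0.1714 0.0000; 0.0000 0.6577]  S=[0.2707 -0.0081; -0.0081 0.2300]  K=[-0.2283 0.0948; 0.0028 0.8595]  nu=[-2.8752, -1.9933]  x^+=[2.2106, -2.4392]  P^+=[0.3487 0.0158; 0.0158 0.1307]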